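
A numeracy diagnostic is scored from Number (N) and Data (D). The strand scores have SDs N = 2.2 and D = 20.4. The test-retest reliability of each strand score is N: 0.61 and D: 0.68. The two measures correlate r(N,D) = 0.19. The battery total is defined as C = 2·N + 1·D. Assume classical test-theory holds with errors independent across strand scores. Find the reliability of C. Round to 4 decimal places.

Var(C) = 2²·2.2² + 20.4² + 2·[2·2.2·20.4·0.19] = 435.52 + 34.1088 = 469.629.
With uncorrelated errors the cross-covariances are all true-score covariance, so they carry over unchanged; only the diagonal terms shrink to ρᵢσᵢ².
True-score variance = [2²·2.2²·0.61 + 20.4²·0.68] + 34.1088 = 294.798 + 34.1088 = 328.907.
Reliability = 328.907 / 469.629 = 0.7004.

0.7004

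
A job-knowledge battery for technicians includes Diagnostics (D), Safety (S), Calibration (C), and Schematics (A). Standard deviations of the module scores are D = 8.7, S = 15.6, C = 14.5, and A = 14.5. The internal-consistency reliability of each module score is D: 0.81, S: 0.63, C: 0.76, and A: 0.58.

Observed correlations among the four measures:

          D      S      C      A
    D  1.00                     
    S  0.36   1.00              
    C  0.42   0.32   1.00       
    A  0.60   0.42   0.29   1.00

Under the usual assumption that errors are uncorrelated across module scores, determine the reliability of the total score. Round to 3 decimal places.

Var(D+S+C+A) = 8.7² + 15.6² + 14.5² + 14.5² + 2·[8.7·15.6·0.36 + 8.7·14.5·0.42 + 8.7·14.5·0.60 + 15.6·14.5·0.32 + 15.6·14.5·0.42 + 14.5·14.5·0.29] = 739.55 + 811.785 = 1551.34.
Under uncorrelated errors the observed covariances equal the true-score covariances, so only the own-variance terms attenuate.
True-score variance = [8.7²·0.81 + 15.6²·0.63 + 14.5²·0.76 + 14.5²·0.58] + 811.785 = 496.361 + 811.785 = 1308.15.
Reliability = 1308.15 / 1551.34 = 0.843.

0.843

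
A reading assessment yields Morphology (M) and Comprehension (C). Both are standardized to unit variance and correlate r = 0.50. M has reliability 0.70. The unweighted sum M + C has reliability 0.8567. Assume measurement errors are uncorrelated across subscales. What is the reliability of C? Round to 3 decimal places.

Var(M+C) = 2 + 2·0.50 = 3.000.
True-score variance = ρ_M + ρ_C + 2·0.50, so 0.8567 = (0.70 + ρ_C + 1.00) / 3.000.
ρ_C = 0.8567·3.000 − 0.70 − 1.00 = 0.870.

0.870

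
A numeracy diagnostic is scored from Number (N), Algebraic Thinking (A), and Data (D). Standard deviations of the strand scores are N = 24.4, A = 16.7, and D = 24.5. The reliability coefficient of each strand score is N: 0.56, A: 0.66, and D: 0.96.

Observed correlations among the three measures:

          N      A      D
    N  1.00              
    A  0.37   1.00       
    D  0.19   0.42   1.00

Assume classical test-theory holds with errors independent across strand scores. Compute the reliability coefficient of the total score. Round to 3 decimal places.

Var(N+A+D) = 24.4² + 16.7² + 24.5² + 2·[24.4·16.7·0.37 + 24.4·24.5·0.19 + 16.7·24.5·0.42] = 1474.5 + 872.385 = 2346.89.
Under uncorrelated errors the observed covariances equal the true-score covariances, so only the own-variance terms attenuate.
True-score variance = [24.4²·0.56 + 16.7²·0.66 + 24.5²·0.96] + 872.385 = 1093.71 + 872.385 = 1966.09.
Reliability = 1966.09 / 2346.89 = 0.838.

0.838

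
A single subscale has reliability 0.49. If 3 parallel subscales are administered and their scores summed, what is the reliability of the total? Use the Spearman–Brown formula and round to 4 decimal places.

ρ_k = kρ / (1 + (k−1)ρ) = 3·0.49 / (1 + 2·0.49) = 1.470 / 1.980 = 0.7424.

0.7424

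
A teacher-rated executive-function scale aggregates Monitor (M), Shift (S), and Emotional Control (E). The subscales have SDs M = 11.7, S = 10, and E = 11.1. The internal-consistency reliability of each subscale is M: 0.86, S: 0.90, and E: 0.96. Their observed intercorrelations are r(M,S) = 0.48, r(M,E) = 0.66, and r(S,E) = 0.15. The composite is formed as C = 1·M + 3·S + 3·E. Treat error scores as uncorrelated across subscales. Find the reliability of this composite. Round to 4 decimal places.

0.9534

Var(C) = 11.7² + 3²·10² + 3²·11.1² + 2·[3·11.7·10·0.48 + 3·11.7·11.1·0.66 + 9·10·11.1·0.15] = 2145.78 + 1150.95 = 3296.73.
Under uncorrelated errors the observed covariances equal the true-score covariances, so only the own-variance terms attenuate.
True-score variance = [11.7²·0.86 + 3²·10²·0.90 + 3²·11.1²·0.96] + 1150.95 = 1992.26 + 1150.95 = 3143.2.
Reliability = 3143.2 / 3296.73 = 0.9534.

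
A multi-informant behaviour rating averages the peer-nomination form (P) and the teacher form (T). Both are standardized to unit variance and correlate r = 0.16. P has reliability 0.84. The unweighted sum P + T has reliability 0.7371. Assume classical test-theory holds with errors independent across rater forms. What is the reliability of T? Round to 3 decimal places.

0.550

Var(P+T) = 2 + 2·0.16 = 2.320.
True-score variance = ρ_P + ρ_T + 2·0.16, so 0.7371 = (0.84 + ρ_T + 0.32) / 2.320.
ρ_T = 0.7371·2.320 − 0.84 − 0.32 = 0.550.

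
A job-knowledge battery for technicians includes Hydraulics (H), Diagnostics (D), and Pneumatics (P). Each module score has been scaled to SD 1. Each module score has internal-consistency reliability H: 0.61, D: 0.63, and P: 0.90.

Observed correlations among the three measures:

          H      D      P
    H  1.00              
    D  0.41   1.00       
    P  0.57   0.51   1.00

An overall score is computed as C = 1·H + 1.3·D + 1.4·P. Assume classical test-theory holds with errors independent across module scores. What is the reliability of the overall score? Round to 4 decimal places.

0.8679

Var(C) = 1 + 1.3² + 1.4² + 2·[1.3·0.41 + 1.4·0.57 + 1.82·0.51] = 4.65 + 4.5184 = 9.1684.
Under uncorrelated errors the observed covariances equal the true-score covariances, so only the own-variance terms attenuate.
True-score variance = [0.61 + 1.3²·0.63 + 1.4²·0.90] + 4.5184 = 3.4387 + 4.5184 = 7.9571.
Reliability = 7.9571 / 9.1684 = 0.8679.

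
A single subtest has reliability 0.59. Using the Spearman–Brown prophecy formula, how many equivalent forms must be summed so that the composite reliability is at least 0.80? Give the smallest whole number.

3

k ≥ ρ*(1−ρ₁)/(ρ₁(1−ρ*)) = 0.80·0.41 / (0.59·0.20) = 2.780.
Smallest integer k = 3.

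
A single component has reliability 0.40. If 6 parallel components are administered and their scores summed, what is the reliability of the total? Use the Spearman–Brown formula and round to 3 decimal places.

ρ_k = kρ / (1 + (k−1)ρ) = 6·0.40 / (1 + 5·0.40) = 2.400 / 3.000 = 0.800.

0.800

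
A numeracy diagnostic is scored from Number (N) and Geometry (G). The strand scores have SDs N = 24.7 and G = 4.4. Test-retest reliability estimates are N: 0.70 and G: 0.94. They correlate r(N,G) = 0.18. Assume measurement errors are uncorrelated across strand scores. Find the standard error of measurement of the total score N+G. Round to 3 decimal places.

Var(total) = 629.45 + 39.1248 = 668.575.
True-score variance = 445.261 + 39.1248 = 484.386, so reliability = 0.7245.
Error variance = 668.575 − 484.386 = 184.189; SEM = √184.189 = 13.572.

13.572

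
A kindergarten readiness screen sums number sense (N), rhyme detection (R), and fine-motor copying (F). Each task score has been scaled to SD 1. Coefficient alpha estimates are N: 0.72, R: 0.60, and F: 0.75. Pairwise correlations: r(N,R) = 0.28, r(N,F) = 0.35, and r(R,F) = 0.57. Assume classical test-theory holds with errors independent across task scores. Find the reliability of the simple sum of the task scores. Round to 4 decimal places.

Var(N+R+F) = 3 + 2·[0.28 + 0.35 + 0.57] = 3 + 2.4 = 5.4.
With uncorrelated errors the cross-covariances are all true-score covariance, so they carry over unchanged; only the diagonal terms shrink to ρᵢσᵢ².
True-score variance = [0.72 + 0.60 + 0.75] + 2.4 = 2.07 + 2.4 = 4.47.
Reliability = 4.47 / 5.4 = 0.8278.

0.8278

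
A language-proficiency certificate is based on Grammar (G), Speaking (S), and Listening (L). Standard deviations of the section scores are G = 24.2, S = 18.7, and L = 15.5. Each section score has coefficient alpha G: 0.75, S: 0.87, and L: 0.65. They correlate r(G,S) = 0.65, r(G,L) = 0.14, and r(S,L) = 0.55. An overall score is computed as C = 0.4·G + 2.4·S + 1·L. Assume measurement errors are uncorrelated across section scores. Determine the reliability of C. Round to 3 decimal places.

0.901

Var(C) = 0.4²·24.2² + 2.4²·18.7² + 15.5² + 2·[0.96·24.2·18.7·0.65 + 0.4·24.2·15.5·0.14 + 2.4·18.7·15.5·0.55] = 2348.17 + 1371.99 = 3720.15.
With uncorrelated errors the cross-covariances are all true-score covariance, so they carry over unchanged; only the diagonal terms shrink to ρᵢσᵢ².
True-score variance = [0.4²·24.2²·0.75 + 2.4²·18.7²·0.87 + 15.5²·0.65] + 1371.99 = 1978.81 + 1371.99 = 3350.79.
Reliability = 3350.79 / 3720.15 = 0.901.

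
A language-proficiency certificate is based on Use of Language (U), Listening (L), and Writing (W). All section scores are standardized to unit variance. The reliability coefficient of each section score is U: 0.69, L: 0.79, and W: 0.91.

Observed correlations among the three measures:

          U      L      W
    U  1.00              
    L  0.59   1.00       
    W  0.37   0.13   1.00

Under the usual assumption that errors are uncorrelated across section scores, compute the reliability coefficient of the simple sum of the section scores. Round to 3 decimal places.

0.882

Var(U+L+W) = 3 + 2·[0.59 + 0.37 + 0.13] = 3 + 2.18 = 5.18.
With uncorrelated errors the cross-covariances are all true-score covariance, so they carry over unchanged; only the diagonal terms shrink to ρᵢσᵢ².
True-score variance = [0.69 + 0.79 + 0.91] + 2.18 = 2.39 + 2.18 = 4.57.
Reliability = 4.57 / 5.18 = 0.882.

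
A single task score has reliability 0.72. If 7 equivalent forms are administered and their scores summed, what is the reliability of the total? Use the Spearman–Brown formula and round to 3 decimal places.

0.947

ρ_k = kρ / (1 + (k−1)ρ) = 7·0.72 / (1 + 6·0.72) = 5.040 / 5.320 = 0.947.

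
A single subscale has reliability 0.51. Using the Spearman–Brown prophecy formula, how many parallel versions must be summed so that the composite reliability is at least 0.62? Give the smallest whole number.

2

k ≥ ρ*(1−ρ₁)/(ρ₁(1−ρ*)) = 0.62·0.49 / (0.51·0.38) = 1.568.
Smallest integer k = 2.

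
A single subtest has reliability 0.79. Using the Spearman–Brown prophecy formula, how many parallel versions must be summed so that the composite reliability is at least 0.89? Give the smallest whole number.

k ≥ ρ*(1−ρ₁)/(ρ₁(1−ρ*)) = 0.89·0.21 / (0.79·0.11) = 2.151.
Smallest integer k = 3.

3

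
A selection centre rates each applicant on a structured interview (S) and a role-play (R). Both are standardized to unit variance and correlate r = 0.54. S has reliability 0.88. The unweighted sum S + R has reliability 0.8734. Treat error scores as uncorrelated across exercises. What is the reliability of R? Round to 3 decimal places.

Var(S+R) = 2 + 2·0.54 = 3.080.
True-score variance = ρ_S + ρ_R + 2·0.54, so 0.8734 = (0.88 + ρ_R + 1.08) / 3.080.
ρ_R = 0.8734·3.080 − 0.88 − 1.08 = 0.730.

0.730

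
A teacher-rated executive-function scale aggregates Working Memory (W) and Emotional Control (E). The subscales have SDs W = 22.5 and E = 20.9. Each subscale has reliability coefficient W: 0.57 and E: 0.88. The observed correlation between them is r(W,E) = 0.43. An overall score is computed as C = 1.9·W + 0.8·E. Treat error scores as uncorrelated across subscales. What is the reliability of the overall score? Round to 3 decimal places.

0.699

Var(C) = 1.9²·22.5² + 0.8²·20.9² + 2·[1.52·22.5·20.9·0.43] = 2107.12 + 614.711 = 2721.83.
Under uncorrelated errors the observed covariances equal the true-score covariances, so only the own-variance terms attenuate.
True-score variance = [1.9²·22.5²·0.57 + 0.8²·20.9²·0.88] + 614.711 = 1287.72 + 614.711 = 1902.43.
Reliability = 1902.43 / 2721.83 = 0.699.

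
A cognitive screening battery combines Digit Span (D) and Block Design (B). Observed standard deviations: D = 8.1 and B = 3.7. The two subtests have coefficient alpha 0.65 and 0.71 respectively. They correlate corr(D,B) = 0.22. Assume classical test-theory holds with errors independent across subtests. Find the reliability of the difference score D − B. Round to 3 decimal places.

0.593

Var(D−B) = 8.1² + 3.7² − 2·8.1·3.7·0.22 = 79.3 − 13.1868 = 66.1132.
Under uncorrelated errors the observed covariances equal the true-score covariances, so only the own-variance terms attenuate.
True-score variance = [8.1²·0.65 + 3.7²·0.71] − 13.1868 = 52.3664 − 13.1868 = 39.1796.
Reliability = 39.1796 / 66.1132 = 0.593.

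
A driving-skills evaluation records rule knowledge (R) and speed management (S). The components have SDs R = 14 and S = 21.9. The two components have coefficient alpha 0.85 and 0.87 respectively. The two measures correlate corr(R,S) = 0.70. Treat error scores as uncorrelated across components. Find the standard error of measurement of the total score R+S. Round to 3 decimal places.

Var(total) = 675.61 + 429.24 = 1104.85.
True-score variance = 583.861 + 429.24 = 1013.1, so reliability = 0.9170.
Error variance = 1104.85 − 1013.1 = 91.7493; SEM = √91.7493 = 9.579.

9.579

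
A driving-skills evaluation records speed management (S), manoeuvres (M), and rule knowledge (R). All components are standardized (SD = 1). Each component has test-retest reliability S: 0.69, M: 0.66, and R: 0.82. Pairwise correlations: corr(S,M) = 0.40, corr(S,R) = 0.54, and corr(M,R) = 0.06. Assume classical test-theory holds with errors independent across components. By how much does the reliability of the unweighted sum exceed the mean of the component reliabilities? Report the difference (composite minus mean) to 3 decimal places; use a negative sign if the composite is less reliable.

Var(sum) = 3 + 2 = 5; true-score variance = 2.17 + 2 = 4.17; composite reliability = 0.8340.
Mean component reliability = 0.7233.
Difference = 0.8340 − 0.7233 = 0.111.

0.111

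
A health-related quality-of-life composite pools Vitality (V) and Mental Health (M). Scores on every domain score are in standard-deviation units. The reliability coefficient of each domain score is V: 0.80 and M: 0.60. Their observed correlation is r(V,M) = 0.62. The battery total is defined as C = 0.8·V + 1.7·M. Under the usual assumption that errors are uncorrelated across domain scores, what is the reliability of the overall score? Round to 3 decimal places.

Var(C) = 0.8² + 1.7² + 2·[1.36·0.62] = 3.53 + 1.6864 = 5.2164.
With uncorrelated errors the cross-covariances are all true-score covariance, so they carry over unchanged; only the diagonal terms shrink to ρᵢσᵢ².
True-score variance = [0.8²·0.80 + 1.7²·0.60] + 1.6864 = 2.246 + 1.6864 = 3.9324.
Reliability = 3.9324 / 5.2164 = 0.754.

0.754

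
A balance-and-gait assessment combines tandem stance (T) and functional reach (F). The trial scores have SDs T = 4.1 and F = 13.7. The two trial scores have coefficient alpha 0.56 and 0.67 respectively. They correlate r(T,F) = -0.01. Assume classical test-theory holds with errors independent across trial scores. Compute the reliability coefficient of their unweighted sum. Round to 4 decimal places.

Var(T+F) = 4.1² + 13.7² + 2·[4.1·13.7·(-0.01)] = 204.5 − 1.1234 = 203.377.
Because errors are independent across components, Cov(Tᵢ,Tⱼ) = Cov(Xᵢ,Xⱼ); the off-diagonal part of the true-score variance is the same as above.
True-score variance = [4.1²·0.56 + 13.7²·0.67] − 1.1234 = 135.166 − 1.1234 = 134.042.
Reliability = 134.042 / 203.377 = 0.6591.

0.6591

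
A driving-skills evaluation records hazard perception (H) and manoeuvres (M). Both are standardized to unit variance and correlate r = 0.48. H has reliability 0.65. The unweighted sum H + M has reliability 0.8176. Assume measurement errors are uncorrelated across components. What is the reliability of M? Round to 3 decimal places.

Var(H+M) = 2 + 2·0.48 = 2.960.
True-score variance = ρ_H + ρ_M + 2·0.48, so 0.8176 = (0.65 + ρ_M + 0.96) / 2.960.
ρ_M = 0.8176·2.960 − 0.65 − 0.96 = 0.810.

0.810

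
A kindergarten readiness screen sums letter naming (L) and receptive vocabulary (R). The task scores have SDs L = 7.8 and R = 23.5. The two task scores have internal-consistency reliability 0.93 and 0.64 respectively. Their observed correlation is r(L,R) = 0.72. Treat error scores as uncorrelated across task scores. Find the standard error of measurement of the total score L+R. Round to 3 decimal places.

Var(total) = 613.09 + 263.952 = 877.042.
True-score variance = 410.021 + 263.952 = 673.973, so reliability = 0.7685.
Error variance = 877.042 − 673.973 = 203.069; SEM = √203.069 = 14.250.

14.250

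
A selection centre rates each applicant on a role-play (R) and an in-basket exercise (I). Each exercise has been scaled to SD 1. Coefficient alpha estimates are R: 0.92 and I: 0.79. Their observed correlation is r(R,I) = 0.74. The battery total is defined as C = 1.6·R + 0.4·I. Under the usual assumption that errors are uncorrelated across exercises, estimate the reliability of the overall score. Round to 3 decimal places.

Var(C) = 1.6² + 0.4² + 2·[0.64·0.74] = 2.72 + 0.9472 = 3.6672.
Under uncorrelated errors the observed covariances equal the true-score covariances, so only the own-variance terms attenuate.
True-score variance = [1.6²·0.92 + 0.4²·0.79] + 0.9472 = 2.4816 + 0.9472 = 3.4288.
Reliability = 3.4288 / 3.6672 = 0.935.

0.935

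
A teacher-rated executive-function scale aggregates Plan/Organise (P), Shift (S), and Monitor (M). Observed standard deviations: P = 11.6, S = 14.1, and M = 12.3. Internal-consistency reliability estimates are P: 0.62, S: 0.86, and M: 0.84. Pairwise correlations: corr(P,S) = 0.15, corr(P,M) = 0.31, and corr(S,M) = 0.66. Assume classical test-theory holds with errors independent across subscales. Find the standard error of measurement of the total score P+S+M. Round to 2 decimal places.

Var(total) = 484.66 + 366.457 = 851.117.
True-score variance = 381.487 + 366.457 = 747.945, so reliability = 0.8788.
Error variance = 851.117 − 747.945 = 103.173; SEM = √103.173 = 10.16.

10.16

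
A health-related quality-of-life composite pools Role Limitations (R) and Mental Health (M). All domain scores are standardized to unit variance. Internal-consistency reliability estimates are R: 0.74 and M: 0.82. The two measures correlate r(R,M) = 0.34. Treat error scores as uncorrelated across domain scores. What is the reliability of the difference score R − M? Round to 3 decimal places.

Var(R−M) = 1 + 1 − 2·0.34 = 2 − 0.68 = 1.32.
Because errors are independent across components, Cov(Tᵢ,Tⱼ) = Cov(Xᵢ,Xⱼ); the off-diagonal part of the true-score variance is the same as above.
True-score variance = [0.74 + 0.82] − 0.68 = 1.56 − 0.68 = 0.88.
Reliability = 0.88 / 1.32 = 0.667.

0.667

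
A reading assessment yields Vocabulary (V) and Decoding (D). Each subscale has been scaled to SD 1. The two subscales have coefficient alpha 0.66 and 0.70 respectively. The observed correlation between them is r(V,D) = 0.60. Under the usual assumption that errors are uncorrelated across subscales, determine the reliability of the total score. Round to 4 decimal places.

Var(V+D) = 2 + 2·[0.60] = 2 + 1.2 = 3.2.
With uncorrelated errors the cross-covariances are all true-score covariance, so they carry over unchanged; only the diagonal terms shrink to ρᵢσᵢ².
True-score variance = [0.66 + 0.70] + 1.2 = 1.36 + 1.2 = 2.56.
Reliability = 2.56 / 3.2 = 0.8000.

0.8000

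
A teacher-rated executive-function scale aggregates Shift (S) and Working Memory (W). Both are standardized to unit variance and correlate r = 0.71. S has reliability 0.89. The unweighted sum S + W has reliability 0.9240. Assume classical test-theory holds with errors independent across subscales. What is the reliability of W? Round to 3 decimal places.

Var(S+W) = 2 + 2·0.71 = 3.420.
True-score variance = ρ_S + ρ_W + 2·0.71, so 0.9240 = (0.89 + ρ_W + 1.42) / 3.420.
ρ_W = 0.9240·3.420 − 0.89 − 1.42 = 0.850.

0.850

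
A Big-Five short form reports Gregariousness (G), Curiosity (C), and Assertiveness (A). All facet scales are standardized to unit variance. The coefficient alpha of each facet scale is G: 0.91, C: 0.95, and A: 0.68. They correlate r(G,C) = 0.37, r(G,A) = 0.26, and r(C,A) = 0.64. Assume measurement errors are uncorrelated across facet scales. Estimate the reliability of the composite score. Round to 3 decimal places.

Var(G+C+A) = 3 + 2·[0.37 + 0.26 + 0.64] = 3 + 2.54 = 5.54.
Because errors are independent across components, Cov(Tᵢ,Tⱼ) = Cov(Xᵢ,Xⱼ); the off-diagonal part of the true-score variance is the same as above.
True-score variance = [0.91 + 0.95 + 0.68] + 2.54 = 2.54 + 2.54 = 5.08.
Reliability = 5.08 / 5.54 = 0.917.

0.917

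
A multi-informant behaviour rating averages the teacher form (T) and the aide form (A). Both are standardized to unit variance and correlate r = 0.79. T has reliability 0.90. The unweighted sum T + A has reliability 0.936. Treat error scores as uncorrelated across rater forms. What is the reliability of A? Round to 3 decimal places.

Var(T+A) = 2 + 2·0.79 = 3.580.
True-score variance = ρ_T + ρ_A + 2·0.79, so 0.936 = (0.90 + ρ_A + 1.58) / 3.580.
ρ_A = 0.936·3.580 − 0.90 − 1.58 = 0.871.

0.871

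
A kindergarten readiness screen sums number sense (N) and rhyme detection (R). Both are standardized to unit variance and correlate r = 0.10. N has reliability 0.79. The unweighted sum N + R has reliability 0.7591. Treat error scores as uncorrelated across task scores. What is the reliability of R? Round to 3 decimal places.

Var(N+R) = 2 + 2·0.10 = 2.200.
True-score variance = ρ_N + ρ_R + 2·0.10, so 0.7591 = (0.79 + ρ_R + 0.20) / 2.200.
ρ_R = 0.7591·2.200 − 0.79 − 0.20 = 0.680.

0.680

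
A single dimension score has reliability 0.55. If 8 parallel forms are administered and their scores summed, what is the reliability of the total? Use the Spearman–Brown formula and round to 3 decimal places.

0.907

ρ_k = kρ / (1 + (k−1)ρ) = 8·0.55 / (1 + 7·0.55) = 4.400 / 4.850 = 0.907.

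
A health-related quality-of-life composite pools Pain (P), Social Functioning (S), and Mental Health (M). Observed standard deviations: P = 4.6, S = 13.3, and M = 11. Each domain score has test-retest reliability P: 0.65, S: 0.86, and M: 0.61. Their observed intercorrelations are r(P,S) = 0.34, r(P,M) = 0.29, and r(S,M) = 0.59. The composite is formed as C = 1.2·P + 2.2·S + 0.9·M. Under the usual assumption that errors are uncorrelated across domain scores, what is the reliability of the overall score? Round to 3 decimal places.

Var(C) = 1.2²·4.6² + 2.2²·13.3² + 0.9²·11² + 2·[2.64·4.6·13.3·0.34 + 1.08·4.6·11·0.29 + 1.98·13.3·11·0.59] = 984.628 + 483.341 = 1467.97.
Because errors are independent across components, Cov(Tᵢ,Tⱼ) = Cov(Xᵢ,Xⱼ); the off-diagonal part of the true-score variance is the same as above.
True-score variance = [1.2²·4.6²·0.65 + 2.2²·13.3²·0.86 + 0.9²·11²·0.61] + 483.341 = 815.879 + 483.341 = 1299.22.
Reliability = 1299.22 / 1467.97 = 0.885.

0.885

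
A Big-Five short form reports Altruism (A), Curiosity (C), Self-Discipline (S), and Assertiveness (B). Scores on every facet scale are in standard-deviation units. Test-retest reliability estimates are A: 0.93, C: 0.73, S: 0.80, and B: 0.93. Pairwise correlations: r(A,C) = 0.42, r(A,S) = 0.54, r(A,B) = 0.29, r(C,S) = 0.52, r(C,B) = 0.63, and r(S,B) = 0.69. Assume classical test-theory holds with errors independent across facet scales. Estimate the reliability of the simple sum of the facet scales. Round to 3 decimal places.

0.940

Var(A+C+S+B) = 4 + 2·[0.42 + 0.54 + 0.29 + 0.52 + 0.63 + 0.69] = 4 + 6.18 = 10.18.
Because errors are independent across components, Cov(Tᵢ,Tⱼ) = Cov(Xᵢ,Xⱼ); the off-diagonal part of the true-score variance is the same as above.
True-score variance = [0.93 + 0.73 + 0.80 + 0.93] + 6.18 = 3.39 + 6.18 = 9.57.
Reliability = 9.57 / 10.18 = 0.940.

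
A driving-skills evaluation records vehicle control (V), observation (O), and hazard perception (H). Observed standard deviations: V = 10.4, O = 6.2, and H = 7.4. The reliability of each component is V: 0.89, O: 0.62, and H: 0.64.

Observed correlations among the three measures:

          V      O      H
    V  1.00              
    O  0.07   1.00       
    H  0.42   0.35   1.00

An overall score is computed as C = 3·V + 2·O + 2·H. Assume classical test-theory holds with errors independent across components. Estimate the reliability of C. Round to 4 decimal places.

0.8725

Var(C) = 3²·10.4² + 2²·6.2² + 2²·7.4² + 2·[6·10.4·6.2·0.07 + 6·10.4·7.4·0.42 + 4·6.2·7.4·0.35] = 1346.24 + 570.506 = 1916.75.
Under uncorrelated errors the observed covariances equal the true-score covariances, so only the own-variance terms attenuate.
True-score variance = [3²·10.4²·0.89 + 2²·6.2²·0.62 + 2²·7.4²·0.64] + 570.506 = 1101.88 + 570.506 = 1672.38.
Reliability = 1672.38 / 1916.75 = 0.8725.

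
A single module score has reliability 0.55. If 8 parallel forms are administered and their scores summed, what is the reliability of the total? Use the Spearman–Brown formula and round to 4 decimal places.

0.9072

ρ_k = kρ / (1 + (k−1)ρ) = 8·0.55 / (1 + 7·0.55) = 4.400 / 4.850 = 0.9072.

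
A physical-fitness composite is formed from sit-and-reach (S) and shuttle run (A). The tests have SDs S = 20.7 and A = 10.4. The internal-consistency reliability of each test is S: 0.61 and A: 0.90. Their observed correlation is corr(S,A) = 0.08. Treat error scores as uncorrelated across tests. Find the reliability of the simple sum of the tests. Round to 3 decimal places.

0.688

Var(S+A) = 20.7² + 10.4² + 2·[20.7·10.4·0.08] = 536.65 + 34.4448 = 571.095.
With uncorrelated errors the cross-covariances are all true-score covariance, so they carry over unchanged; only the diagonal terms shrink to ρᵢσᵢ².
True-score variance = [20.7²·0.61 + 10.4²·0.90] + 34.4448 = 358.723 + 34.4448 = 393.168.
Reliability = 393.168 / 571.095 = 0.688.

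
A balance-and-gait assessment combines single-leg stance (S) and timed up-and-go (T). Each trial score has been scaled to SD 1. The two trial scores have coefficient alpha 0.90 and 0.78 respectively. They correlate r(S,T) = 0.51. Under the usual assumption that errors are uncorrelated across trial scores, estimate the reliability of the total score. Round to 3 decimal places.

Var(S+T) = 2 + 2·[0.51] = 2 + 1.02 = 3.02.
Under uncorrelated errors the observed covariances equal the true-score covariances, so only the own-variance terms attenuate.
True-score variance = [0.90 + 0.78] + 1.02 = 1.68 + 1.02 = 2.7.
Reliability = 2.7 / 3.02 = 0.894.

0.894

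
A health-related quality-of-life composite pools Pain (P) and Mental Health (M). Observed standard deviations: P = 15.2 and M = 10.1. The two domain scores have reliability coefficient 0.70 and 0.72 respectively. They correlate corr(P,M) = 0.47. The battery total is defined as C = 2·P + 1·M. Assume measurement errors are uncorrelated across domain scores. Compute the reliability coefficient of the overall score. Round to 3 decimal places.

0.767

Var(C) = 2²·15.2² + 10.1² + 2·[2·15.2·10.1·0.47] = 1026.17 + 288.618 = 1314.79.
Because errors are independent across components, Cov(Tᵢ,Tⱼ) = Cov(Xᵢ,Xⱼ); the off-diagonal part of the true-score variance is the same as above.
True-score variance = [2²·15.2²·0.70 + 10.1²·0.72] + 288.618 = 720.359 + 288.618 = 1008.98.
Reliability = 1008.98 / 1314.79 = 0.767.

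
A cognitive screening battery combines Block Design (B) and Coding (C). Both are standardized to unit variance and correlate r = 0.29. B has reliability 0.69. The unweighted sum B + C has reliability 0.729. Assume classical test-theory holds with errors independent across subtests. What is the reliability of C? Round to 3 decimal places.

0.611

Var(B+C) = 2 + 2·0.29 = 2.580.
True-score variance = ρ_B + ρ_C + 2·0.29, so 0.729 = (0.69 + ρ_C + 0.58) / 2.580.
ρ_C = 0.729·2.580 − 0.69 − 0.58 = 0.611.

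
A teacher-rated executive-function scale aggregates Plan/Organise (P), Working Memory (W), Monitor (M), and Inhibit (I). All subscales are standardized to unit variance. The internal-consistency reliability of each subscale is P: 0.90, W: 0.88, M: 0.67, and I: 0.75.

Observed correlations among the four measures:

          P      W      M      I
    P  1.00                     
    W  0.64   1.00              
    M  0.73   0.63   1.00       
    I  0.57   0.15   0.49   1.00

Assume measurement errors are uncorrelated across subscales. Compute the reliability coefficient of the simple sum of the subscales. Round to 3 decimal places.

Var(P+W+M+I) = 4 + 2·[0.64 + 0.73 + 0.57 + 0.63 + 0.15 + 0.49] = 4 + 6.42 = 10.42.
Because errors are independent across components, Cov(Tᵢ,Tⱼ) = Cov(Xᵢ,Xⱼ); the off-diagonal part of the true-score variance is the same as above.
True-score variance = [0.90 + 0.88 + 0.67 + 0.75] + 6.42 = 3.2 + 6.42 = 9.62.
Reliability = 9.62 / 10.42 = 0.923.

0.923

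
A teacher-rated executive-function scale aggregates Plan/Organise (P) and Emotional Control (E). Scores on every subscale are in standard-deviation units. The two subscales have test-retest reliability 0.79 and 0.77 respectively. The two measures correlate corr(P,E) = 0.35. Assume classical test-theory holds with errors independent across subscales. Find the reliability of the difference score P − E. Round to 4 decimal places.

0.6615

Var(P−E) = 1 + 1 − 2·0.35 = 2 − 0.7 = 1.3.
Because errors are independent across components, Cov(Tᵢ,Tⱼ) = Cov(Xᵢ,Xⱼ); the off-diagonal part of the true-score variance is the same as above.
True-score variance = [0.79 + 0.77] − 0.7 = 1.56 − 0.7 = 0.86.
Reliability = 0.86 / 1.3 = 0.6615.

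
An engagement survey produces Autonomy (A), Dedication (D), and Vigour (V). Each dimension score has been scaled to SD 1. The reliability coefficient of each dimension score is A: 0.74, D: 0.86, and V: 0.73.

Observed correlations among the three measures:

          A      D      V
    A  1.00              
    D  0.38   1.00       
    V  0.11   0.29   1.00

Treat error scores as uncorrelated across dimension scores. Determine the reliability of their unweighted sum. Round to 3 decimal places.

0.853

Var(A+D+V) = 3 + 2·[0.38 + 0.11 + 0.29] = 3 + 1.56 = 4.56.
Because errors are independent across components, Cov(Tᵢ,Tⱼ) = Cov(Xᵢ,Xⱼ); the off-diagonal part of the true-score variance is the same as above.
True-score variance = [0.74 + 0.86 + 0.73] + 1.56 = 2.33 + 1.56 = 3.89.
Reliability = 3.89 / 4.56 = 0.853.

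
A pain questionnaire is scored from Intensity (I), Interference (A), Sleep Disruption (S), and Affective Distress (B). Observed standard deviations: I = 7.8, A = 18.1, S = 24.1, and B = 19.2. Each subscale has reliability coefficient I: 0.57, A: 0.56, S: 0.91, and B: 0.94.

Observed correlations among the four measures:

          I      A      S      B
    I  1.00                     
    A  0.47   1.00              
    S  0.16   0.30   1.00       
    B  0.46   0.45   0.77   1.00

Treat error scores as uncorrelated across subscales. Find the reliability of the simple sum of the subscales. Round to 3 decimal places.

Var(I+A+S+B) = 7.8² + 18.1² + 24.1² + 19.2² + 2·[7.8·18.1·0.47 + 7.8·24.1·0.16 + 7.8·19.2·0.46 + 18.1·24.1·0.30 + 18.1·19.2·0.45 + 24.1·19.2·0.77] = 1337.9 + 1617.72 = 2955.62.
Under uncorrelated errors the observed covariances equal the true-score covariances, so only the own-variance terms attenuate.
True-score variance = [7.8²·0.57 + 18.1²·0.56 + 24.1²·0.91 + 19.2²·0.94] + 1617.72 = 1093.2 + 1617.72 = 2710.92.
Reliability = 2710.92 / 2955.62 = 0.917.

0.917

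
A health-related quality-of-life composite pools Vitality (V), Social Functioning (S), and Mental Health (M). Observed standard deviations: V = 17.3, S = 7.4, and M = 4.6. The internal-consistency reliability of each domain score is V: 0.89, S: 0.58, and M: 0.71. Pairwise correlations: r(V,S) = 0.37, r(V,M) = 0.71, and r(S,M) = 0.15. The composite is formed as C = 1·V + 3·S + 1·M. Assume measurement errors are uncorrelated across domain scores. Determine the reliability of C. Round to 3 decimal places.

Var(C) = 17.3² + 3²·7.4² + 4.6² + 2·[3·17.3·7.4·0.37 + 17.3·4.6·0.71 + 3·7.4·4.6·0.15] = 813.29 + 427.844 = 1241.13.
With uncorrelated errors the cross-covariances are all true-score covariance, so they carry over unchanged; only the diagonal terms shrink to ρᵢσᵢ².
True-score variance = [17.3²·0.89 + 3²·7.4²·0.58 + 4.6²·0.71] + 427.844 = 567.239 + 427.844 = 995.083.
Reliability = 995.083 / 1241.13 = 0.802.

0.802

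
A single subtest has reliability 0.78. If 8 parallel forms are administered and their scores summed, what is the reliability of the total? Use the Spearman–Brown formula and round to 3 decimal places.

0.966

ρ_k = kρ / (1 + (k−1)ρ) = 8·0.78 / (1 + 7·0.78) = 6.240 / 6.460 = 0.966.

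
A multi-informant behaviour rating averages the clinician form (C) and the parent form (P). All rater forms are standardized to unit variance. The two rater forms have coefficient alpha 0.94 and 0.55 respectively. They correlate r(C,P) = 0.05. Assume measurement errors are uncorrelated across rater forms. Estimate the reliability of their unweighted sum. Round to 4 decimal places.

0.7571

Var(C+P) = 2 + 2·[0.05] = 2 + 0.1 = 2.1.
Because errors are independent across components, Cov(Tᵢ,Tⱼ) = Cov(Xᵢ,Xⱼ); the off-diagonal part of the true-score variance is the same as above.
True-score variance = [0.94 + 0.55] + 0.1 = 1.49 + 0.1 = 1.59.
Reliability = 1.59 / 2.1 = 0.7571.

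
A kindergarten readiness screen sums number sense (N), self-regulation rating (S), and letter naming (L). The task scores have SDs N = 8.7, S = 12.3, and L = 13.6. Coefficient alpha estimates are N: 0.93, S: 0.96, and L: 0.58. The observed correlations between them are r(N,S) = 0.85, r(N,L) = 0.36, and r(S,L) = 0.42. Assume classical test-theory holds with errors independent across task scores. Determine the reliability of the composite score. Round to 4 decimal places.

0.8914

Var(N+S+L) = 8.7² + 12.3² + 13.6² + 2·[8.7·12.3·0.85 + 8.7·13.6·0.36 + 12.3·13.6·0.42] = 411.94 + 407.623 = 819.563.
With uncorrelated errors the cross-covariances are all true-score covariance, so they carry over unchanged; only the diagonal terms shrink to ρᵢσᵢ².
True-score variance = [8.7²·0.93 + 12.3²·0.96 + 13.6²·0.58] + 407.623 = 322.907 + 407.623 = 730.529.
Reliability = 730.529 / 819.563 = 0.8914.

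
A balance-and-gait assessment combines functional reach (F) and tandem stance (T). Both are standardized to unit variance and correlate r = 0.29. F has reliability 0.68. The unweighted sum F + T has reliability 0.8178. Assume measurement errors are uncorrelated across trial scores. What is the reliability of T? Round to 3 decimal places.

Var(F+T) = 2 + 2·0.29 = 2.580.
True-score variance = ρ_F + ρ_T + 2·0.29, so 0.8178 = (0.68 + ρ_T + 0.58) / 2.580.
ρ_T = 0.8178·2.580 − 0.68 − 0.58 = 0.850.

0.850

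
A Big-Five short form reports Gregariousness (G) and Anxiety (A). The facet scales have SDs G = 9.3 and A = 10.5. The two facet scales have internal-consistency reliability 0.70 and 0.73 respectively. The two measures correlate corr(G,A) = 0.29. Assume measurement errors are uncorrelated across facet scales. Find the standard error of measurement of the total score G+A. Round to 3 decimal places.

Var(total) = 196.74 + 56.637 = 253.377.
True-score variance = 141.025 + 56.637 = 197.662, so reliability = 0.7801.
Error variance = 253.377 − 197.662 = 55.7145; SEM = √55.7145 = 7.464.

7.464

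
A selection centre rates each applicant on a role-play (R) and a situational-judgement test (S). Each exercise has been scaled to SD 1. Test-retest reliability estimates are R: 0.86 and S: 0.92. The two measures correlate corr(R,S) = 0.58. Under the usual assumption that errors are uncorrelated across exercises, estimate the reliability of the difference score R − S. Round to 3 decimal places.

Var(R−S) = 1 + 1 − 2·0.58 = 2 − 1.16 = 0.84.
Under uncorrelated errors the observed covariances equal the true-score covariances, so only the own-variance terms attenuate.
True-score variance = [0.86 + 0.92] − 1.16 = 1.78 − 1.16 = 0.62.
Reliability = 0.62 / 0.84 = 0.738.

0.738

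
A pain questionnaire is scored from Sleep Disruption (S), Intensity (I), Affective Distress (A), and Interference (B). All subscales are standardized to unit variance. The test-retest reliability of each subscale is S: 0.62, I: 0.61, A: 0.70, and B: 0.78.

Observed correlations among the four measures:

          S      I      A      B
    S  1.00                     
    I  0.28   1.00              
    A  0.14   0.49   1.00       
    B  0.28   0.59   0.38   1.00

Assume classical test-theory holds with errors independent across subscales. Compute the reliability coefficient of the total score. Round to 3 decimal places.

Var(S+I+A+B) = 4 + 2·[0.28 + 0.14 + 0.28 + 0.49 + 0.59 + 0.38] = 4 + 4.32 = 8.32.
With uncorrelated errors the cross-covariances are all true-score covariance, so they carry over unchanged; only the diagonal terms shrink to ρᵢσᵢ².
True-score variance = [0.62 + 0.61 + 0.70 + 0.78] + 4.32 = 2.71 + 4.32 = 7.03.
Reliability = 7.03 / 8.32 = 0.845.

0.845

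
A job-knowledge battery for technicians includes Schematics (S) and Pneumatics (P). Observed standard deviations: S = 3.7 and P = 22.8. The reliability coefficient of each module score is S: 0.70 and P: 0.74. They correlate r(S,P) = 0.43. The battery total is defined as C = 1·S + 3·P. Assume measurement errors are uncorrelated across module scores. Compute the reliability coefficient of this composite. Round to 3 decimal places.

Var(C) = 3.7² + 3²·22.8² + 2·[3·3.7·22.8·0.43] = 4692.25 + 217.649 = 4909.9.
Under uncorrelated errors the observed covariances equal the true-score covariances, so only the own-variance terms attenuate.
True-score variance = [3.7²·0.70 + 3²·22.8²·0.74] + 217.649 = 3471.72 + 217.649 = 3689.37.
Reliability = 3689.37 / 4909.9 = 0.751.

0.751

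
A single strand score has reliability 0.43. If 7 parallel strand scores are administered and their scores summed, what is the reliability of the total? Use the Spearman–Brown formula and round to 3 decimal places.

0.841

ρ_k = kρ / (1 + (k−1)ρ) = 7·0.43 / (1 + 6·0.43) = 3.010 / 3.580 = 0.841.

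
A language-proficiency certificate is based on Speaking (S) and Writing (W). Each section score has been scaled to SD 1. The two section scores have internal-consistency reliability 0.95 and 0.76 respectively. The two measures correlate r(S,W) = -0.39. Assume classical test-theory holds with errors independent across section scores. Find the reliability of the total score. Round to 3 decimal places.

0.762

Var(S+W) = 2 + 2·[(-0.39)] = 2 − 0.78 = 1.22.
Under uncorrelated errors the observed covariances equal the true-score covariances, so only the own-variance terms attenuate.
True-score variance = [0.95 + 0.76] − 0.78 = 1.71 − 0.78 = 0.93.
Reliability = 0.93 / 1.22 = 0.762.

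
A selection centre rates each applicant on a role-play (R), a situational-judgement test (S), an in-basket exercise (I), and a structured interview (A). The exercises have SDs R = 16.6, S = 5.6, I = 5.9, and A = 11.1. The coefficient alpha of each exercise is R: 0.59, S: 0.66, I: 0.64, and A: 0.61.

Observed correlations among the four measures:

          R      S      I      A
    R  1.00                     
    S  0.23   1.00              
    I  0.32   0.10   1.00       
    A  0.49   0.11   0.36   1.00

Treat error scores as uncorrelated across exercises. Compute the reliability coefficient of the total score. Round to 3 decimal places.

0.775

Var(R+S+I+A) = 16.6² + 5.6² + 5.9² + 11.1² + 2·[16.6·5.6·0.23 + 16.6·5.9·0.32 + 16.6·11.1·0.49 + 5.6·5.9·0.10 + 5.6·11.1·0.11 + 5.9·11.1·0.36] = 464.94 + 353.454 = 818.394.
Under uncorrelated errors the observed covariances equal the true-score covariances, so only the own-variance terms attenuate.
True-score variance = [16.6²·0.59 + 5.6²·0.66 + 5.9²·0.64 + 11.1²·0.61] + 353.454 = 280.715 + 353.454 = 634.169.
Reliability = 634.169 / 818.394 = 0.775.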